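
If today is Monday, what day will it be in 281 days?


Start: Monday (index 0)
(0 + 281) mod 7
= 281 mod 7
= 1
Index 1 → Tuesday

Tuesday


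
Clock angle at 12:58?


41.0°

Hour hand (12 ≡ 0 on the dial): 0×30 + 58×0.5 = 29.0°
Minute hand = 58×6 = 348°
Difference = |29.0 - 348| = 319.0°
Since > 180°: 360 - 319.0 = 41.0°


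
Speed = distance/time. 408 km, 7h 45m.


Distance: 408 km
Time: 7h 45m = 465 min = 465/60 = 31/4 hours
Speed = 408 ÷ (31/4) = 408 × 4 / 31 = 1632/31 ≈ 52.6 km/h

52.6 km/h


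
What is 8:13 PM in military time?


20:13

Input: 8:13 PM
PM: 8 + 12 = 20


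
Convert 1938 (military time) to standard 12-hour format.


7:38 PM

Hour: 19
19 - 12 = 7 → PM


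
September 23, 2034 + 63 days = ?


November 25, 2034

Start: September 23, 2034
Add 63 days
September 23 → October 1: 30 - 23 + 1 = 8 days (63 - 8 = 55 left)
October 1 → November 1: 31 - 1 + 1 = 31 days (55 - 31 = 24 left)
November 1 + 24 = November 25, 2034


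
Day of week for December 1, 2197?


Friday

Zeller's congruence:
q=1, m=12, k=97, j=21
h = (1 + ⌊13×13/5⌋ + 97 + ⌊97/4⌋ + ⌊21/4⌋ - 2×21) mod 7
= (1 + 33 + 97 + 24 + 5 - 42) mod 7
= 118 mod 7 = 6
h=6 → Friday


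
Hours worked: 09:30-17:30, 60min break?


7h 0m (420 minutes)

Total time = (17×60+30) - (9×60+30)
= 1050 - 570 = 480 min
Minus break: 480 - 60 = 420 min
= 7h 0m


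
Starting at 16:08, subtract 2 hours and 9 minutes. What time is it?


13:59

Start: 968 minutes from midnight
Subtract: 129 minutes
Remaining: 968 - 129 = 839
Hours: 13, Minutes: 59


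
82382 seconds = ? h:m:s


Hours: 82382 ÷ 3600 = 22 remainder 3182
Minutes: 3182 ÷ 60 = 53 remainder 2
Seconds: 2

22h 53m 2s


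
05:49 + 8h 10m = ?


13:59

Start: 349 minutes from midnight
Add: 490 minutes
Total: 839 minutes
Hours: 839 ÷ 60 = 13 remainder 59


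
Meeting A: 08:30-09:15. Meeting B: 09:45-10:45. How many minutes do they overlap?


0 minutes

Meeting A: 510-555 (in minutes from midnight)
Meeting B: 585-645
Overlap start = max(510, 585) = 585
Overlap end = min(555, 645) = 555
Overlap = max(0, 555 - 585) = 0 min


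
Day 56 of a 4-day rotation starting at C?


Shifts: A, B, C, D
Start: C (index 2)
Day 56: (2 + 56 - 1) mod 4
= 57 mod 4
= 1
Index 1 → shift B

Shift B


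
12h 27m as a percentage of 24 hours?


0.5188 (51.88%)

Total minutes: 12×60 + 27 = 747
Day = 24×60 = 1440 minutes
Fraction = 747/1440 ≈ 0.5188
As a percentage: 747/1440 × 100 ≈ 51.88%


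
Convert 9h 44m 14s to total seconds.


35054 seconds

Hours: 9 × 3600 = 32400
Minutes: 44 × 60 = 2640
Seconds: 14
Total = 32400 + 2640 + 14 = 35054


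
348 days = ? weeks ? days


Weeks: 348 ÷ 7 = 49 remainder 5

49 weeks 5 days


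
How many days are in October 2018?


Month: October (month 10)
October has 31 days

31 days


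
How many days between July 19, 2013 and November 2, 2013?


106 days

From July 19, 2013 to November 2, 2013
Rest of July 2013: 31 - 19 = 12
Full months: August 31, September 30, October 31
Days into November 2013: 2
Total = 12 + 31 + 30 + 31 + 2 = 106 days


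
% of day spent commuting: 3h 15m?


13.5%

Time: 195 minutes
Day: 1440 minutes
Percentage = (195/1440) × 100 ≈ 13.5%


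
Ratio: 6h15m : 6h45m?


25:27 (0.93)

Duration 1: 375 minutes
Duration 2: 405 minutes
Ratio = 375:405
GCD = 15
Simplified = 25:27
As a decimal: 25/27 ≈ 0.93


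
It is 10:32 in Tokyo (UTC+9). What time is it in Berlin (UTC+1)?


Time difference = UTC+1 - UTC+9 = -8 hours
New hour = (10 -8) mod 24
= 2 mod 24 = 2
Minutes unchanged → 02:32

02:32


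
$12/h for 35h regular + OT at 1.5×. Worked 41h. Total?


$528.00

Regular: 35h × $12 = $420.00
Overtime: 41 - 35 = 6h
OT pay: 6h × $12 × 1.5 = $108.00
Total = $420.00 + $108.00 = $528.00


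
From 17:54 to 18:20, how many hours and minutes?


0h 26m

End time in minutes: 18×60 + 20 = 1100
Start time in minutes: 17×60 + 54 = 1074
Difference = 1100 - 1074 = 26 minutes
= 0 hours 26 minutes


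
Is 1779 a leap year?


No

Rules: divisible by 4 AND (not by 100 OR by 400)
1779 ÷ 4 = 444 remainder 3 → not divisible by 4
Not divisible by 4 → not a leap year


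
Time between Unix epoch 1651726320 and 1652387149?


Difference = 1652387149 - 1651726320 = 660829 seconds
In hours: 660829 / 3600 ≈ 183.6
In days: 660829 / 86400 ≈ 7.65

660829 seconds (183.6 hours / 7.65 days)


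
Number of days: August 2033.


31 days

Month: August (month 8)
August has 31 days


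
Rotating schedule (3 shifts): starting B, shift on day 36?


Shift A

Shifts: A, B, C
Start: B (index 1)
Day 36: (1 + 36 - 1) mod 3
= 36 mod 3
= 0
Index 0 → shift A


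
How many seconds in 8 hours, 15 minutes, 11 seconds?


29711 seconds

Hours: 8 × 3600 = 28800
Minutes: 15 × 60 = 900
Seconds: 11
Total = 28800 + 900 + 11 = 29711


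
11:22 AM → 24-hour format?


11:22

Input: 11:22 AM
AM hour stays: 11


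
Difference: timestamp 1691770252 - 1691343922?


Difference = 1691770252 - 1691343922 = 426330 seconds
In hours: 426330 / 3600 ≈ 118.4
In days: 426330 / 86400 ≈ 4.93

426330 seconds (118.4 hours / 4.93 days)


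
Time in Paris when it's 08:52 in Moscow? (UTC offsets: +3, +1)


Time difference = UTC+1 - UTC+3 = -2 hours
New hour = (8 -2) mod 24
= 6 mod 24 = 6
Minutes unchanged → 06:52

06:52


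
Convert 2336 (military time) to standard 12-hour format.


Hour: 23
23 - 12 = 11 → PM

11:36 PM


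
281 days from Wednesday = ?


Start: Wednesday (index 2)
(2 + 281) mod 7
= 283 mod 7
= 3
Index 3 → Thursday

Thursday


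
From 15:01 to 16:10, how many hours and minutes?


1h 9m

End time in minutes: 16×60 + 10 = 970
Start time in minutes: 15×60 + 1 = 901
Difference = 970 - 901 = 69 minutes
= 1 hours 9 minutes


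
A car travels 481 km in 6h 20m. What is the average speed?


75.9 km/h

Distance: 481 km
Time: 6h 20m = 380 min = 380/60 = 19/3 hours
Speed = 481 ÷ (19/3) = 481 × 3 / 19 = 1443/19 ≈ 75.9 km/h


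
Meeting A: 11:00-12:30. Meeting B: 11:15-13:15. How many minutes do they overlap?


Meeting A: 660-750 (in minutes from midnight)
Meeting B: 675-795
Overlap start = max(660, 675) = 675
Overlap end = min(750, 795) = 750
Overlap = max(0, 750 - 675) = 75 min

75 minutes


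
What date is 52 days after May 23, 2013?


Start: May 23, 2013
Add 52 days
May 23 → June 1: 31 - 23 + 1 = 9 days (52 - 9 = 43 left)
June 1 → July 1: 30 - 1 + 1 = 30 days (43 - 30 = 13 left)
July 1 + 13 = July 14, 2013

July 14, 2013


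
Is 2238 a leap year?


Rules: divisible by 4 AND (not by 100 OR by 400)
2238 ÷ 4 = 559 remainder 2 → not divisible by 4
Not divisible by 4 → not a leap year

No


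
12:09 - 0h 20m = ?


11:49

Start: 729 minutes from midnight
Subtract: 20 minutes
Remaining: 729 - 20 = 709
Hours: 11, Minutes: 49


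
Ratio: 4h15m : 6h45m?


17:27 (0.63)

Duration 1: 255 minutes
Duration 2: 405 minutes
Ratio = 255:405
GCD = 15
Simplified = 17:27
As a decimal: 17/27 ≈ 0.63


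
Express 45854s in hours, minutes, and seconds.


12h 44m 14s

Hours: 45854 ÷ 3600 = 12 remainder 2654
Minutes: 2654 ÷ 60 = 44 remainder 14
Seconds: 14


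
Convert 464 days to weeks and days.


Weeks: 464 ÷ 7 = 66 remainder 2

66 weeks 2 days


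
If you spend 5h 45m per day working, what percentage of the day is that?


Time: 345 minutes
Day: 1440 minutes
Percentage = (345/1440) × 100 ≈ 24.0%

24.0%


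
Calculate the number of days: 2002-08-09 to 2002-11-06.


From August 9, 2002 to November 6, 2002
Rest of August 2002: 31 - 9 = 22
Full months: September 30, October 31
Days into November 2002: 6
Total = 22 + 30 + 31 + 6 = 89 days

89 days


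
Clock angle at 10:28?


146.0°

Hour hand = 10×30 + 28×0.5 = 314.0°
Minute hand = 28×6 = 168°
Difference = |314.0 - 168| = 146.0°


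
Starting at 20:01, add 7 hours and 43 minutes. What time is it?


03:44 (next day)

Start: 1201 minutes from midnight
Add: 463 minutes
Total: 1664 minutes
Hours: 1664 ÷ 60 = 27 remainder 44
27 ≥ 24 → 27 - 24 = 3 (next day)


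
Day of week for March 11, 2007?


Zeller's congruence:
q=11, m=3, k=7, j=20
h = (11 + ⌊13×4/5⌋ + 7 + ⌊7/4⌋ + ⌊20/4⌋ - 2×20) mod 7
= (11 + 10 + 7 + 1 + 5 - 40) mod 7
= -6 mod 7 = 1
h=1 → Sunday

Sunday


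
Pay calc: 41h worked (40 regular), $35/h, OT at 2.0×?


Regular: 40h × $35 = $1400.00
Overtime: 41 - 40 = 1h
OT pay: 1h × $35 × 2.0 = $70.00
Total = $1400.00 + $70.00 = $1470.00

$1470.00


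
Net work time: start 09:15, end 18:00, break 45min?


8h 0m (480 minutes)

Total time = (18×60+0) - (9×60+15)
= 1080 - 555 = 525 min
Minus break: 525 - 45 = 480 min
= 8h 0m


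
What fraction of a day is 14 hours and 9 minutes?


0.5896 (58.96%)

Total minutes: 14×60 + 9 = 849
Day = 24×60 = 1440 minutes
Fraction = 849/1440 ≈ 0.5896
As a percentage: 849/1440 × 100 ≈ 58.96%


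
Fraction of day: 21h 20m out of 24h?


Total minutes: 21×60 + 20 = 1280
Day = 24×60 = 1440 minutes
Fraction = 1280/1440 ≈ 0.8889
As a percentage: 1280/1440 × 100 ≈ 88.89%

0.8889 (88.89%)


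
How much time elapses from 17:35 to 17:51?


End time in minutes: 17×60 + 51 = 1071
Start time in minutes: 17×60 + 35 = 1055
Difference = 1071 - 1055 = 16 minutes
= 0 hours 16 minutes

0h 16m


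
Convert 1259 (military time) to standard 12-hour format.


Hour: 12
12 → 12 PM (noon)

12:59 PM


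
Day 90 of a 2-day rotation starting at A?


Shifts: A, B
Start: A (index 0)
Day 90: (0 + 90 - 1) mod 2
= 89 mod 2
= 1
Index 1 → shift B

Shift B


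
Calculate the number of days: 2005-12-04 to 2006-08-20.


From December 4, 2005 to August 20, 2006
Rest of December 2005: 31 - 4 = 27
Full months: January 31, February 2006 28, March 31, April 30, May 31, June 30, July 31
Days into August 2006: 20
Total = 27 + 31 + 28 + 31 + 30 + 31 + 30 + 31 + 20 = 259 days

259 days


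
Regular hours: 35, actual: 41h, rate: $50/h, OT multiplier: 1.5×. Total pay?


$2200.00

Regular: 35h × $50 = $1750.00
Overtime: 41 - 35 = 6h
OT pay: 6h × $50 × 1.5 = $450.00
Total = $1750.00 + $450.00 = $2200.00


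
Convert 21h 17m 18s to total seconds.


76638 seconds

Hours: 21 × 3600 = 75600
Minutes: 17 × 60 = 1020
Seconds: 18
Total = 75600 + 1020 + 18 = 76638


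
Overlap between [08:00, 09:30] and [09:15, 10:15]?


15 minutes

Meeting A: 480-570 (in minutes from midnight)
Meeting B: 555-615
Overlap start = max(480, 555) = 555
Overlap end = min(570, 615) = 570
Overlap = max(0, 570 - 555) = 15 min


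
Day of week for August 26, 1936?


Wednesday

Zeller's congruence:
q=26, m=8, k=36, j=19
h = (26 + ⌊13×9/5⌋ + 36 + ⌊36/4⌋ + ⌊19/4⌋ - 2×19) mod 7
= (26 + 23 + 36 + 9 + 4 - 38) mod 7
= 60 mod 7 = 4
h=4 → Wednesday


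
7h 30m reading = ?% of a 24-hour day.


31.3%

Time: 450 minutes
Day: 1440 minutes
Percentage = (450/1440) × 100 ≈ 31.3%


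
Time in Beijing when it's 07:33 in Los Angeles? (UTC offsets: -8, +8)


Time difference = UTC+8 - UTC-8 = +16 hours
New hour = (7 + 16) mod 24
= 23 mod 24 = 23
Minutes unchanged → 23:33

23:33


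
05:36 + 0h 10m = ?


Start: 336 minutes from midnight
Add: 10 minutes
Total: 346 minutes
Hours: 346 ÷ 60 = 5 remainder 46

05:46


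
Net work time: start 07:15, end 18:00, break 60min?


9h 45m (585 minutes)

Total time = (18×60+0) - (7×60+15)
= 1080 - 435 = 645 min
Minus break: 645 - 60 = 585 min
= 9h 45m


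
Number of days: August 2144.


31 days

Month: August (month 8)
August has 31 days


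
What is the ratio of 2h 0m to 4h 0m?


1:2 (0.50)

Duration 1: 120 minutes
Duration 2: 240 minutes
Ratio = 120:240
GCD = 120
Simplified = 1:2
As a decimal: 1/2 = 0.50


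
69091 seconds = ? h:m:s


Hours: 69091 ÷ 3600 = 19 remainder 691
Minutes: 691 ÷ 60 = 11 remainder 31
Seconds: 31

19h 11m 31s


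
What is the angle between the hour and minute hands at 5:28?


Hour hand = 5×30 + 28×0.5 = 164.0°
Minute hand = 28×6 = 168°
Difference = |164.0 - 168| = 4.0°

4.0°


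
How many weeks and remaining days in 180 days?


Weeks: 180 ÷ 7 = 25 remainder 5

25 weeks 5 days


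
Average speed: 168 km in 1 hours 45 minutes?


96.0 km/h

Distance: 168 km
Time: 1h 45m = 105 min = 105/60 = 7/4 hours
Speed = 168 ÷ (7/4) = 168 × 4 / 7 = 672/7 = 96.0 km/h


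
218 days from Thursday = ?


Friday

Start: Thursday (index 3)
(3 + 218) mod 7
= 221 mod 7
= 4
Index 4 → Friday


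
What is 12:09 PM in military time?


12:09

Input: 12:09 PM
12 PM → 12 (noon)


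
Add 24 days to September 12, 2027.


Start: September 12, 2027
Add 24 days
September 12 → October 1: 30 - 12 + 1 = 19 days (24 - 19 = 5 left)
October 1 + 5 = October 6, 2027

October 6, 2027


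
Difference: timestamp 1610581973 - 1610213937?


368036 seconds (102.2 hours / 4.26 days)

Difference = 1610581973 - 1610213937 = 368036 seconds
In hours: 368036 / 3600 ≈ 102.2
In days: 368036 / 86400 ≈ 4.26


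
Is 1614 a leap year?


No

Rules: divisible by 4 AND (not by 100 OR by 400)
1614 ÷ 4 = 403 remainder 2 → not divisible by 4
Not divisible by 4 → not a leap year


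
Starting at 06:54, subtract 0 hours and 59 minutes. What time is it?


Start: 414 minutes from midnight
Subtract: 59 minutes
Remaining: 414 - 59 = 355
Hours: 5, Minutes: 55

05:55


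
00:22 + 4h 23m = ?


04:45

Start: 22 minutes from midnight
Add: 263 minutes
Total: 285 minutes
Hours: 285 ÷ 60 = 4 remainder 45


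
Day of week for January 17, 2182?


Thursday

Zeller's congruence:
q=17, m=13, k=81, j=21
h = (17 + ⌊13×14/5⌋ + 81 + ⌊81/4⌋ + ⌊21/4⌋ - 2×21) mod 7
= (17 + 36 + 81 + 20 + 5 - 42) mod 7
= 117 mod 7 = 5
h=5 → Thursday


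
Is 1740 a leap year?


Yes

Rules: divisible by 4 AND (not by 100 OR by 400)
1740 ÷ 4 = 435 exactly → divisible by 4
1740 ÷ 100 = 17 remainder 40 → not divisible by 100
Divisible by 4 but not by 100 → leap year


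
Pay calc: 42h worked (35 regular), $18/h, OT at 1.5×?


$819.00

Regular: 35h × $18 = $630.00
Overtime: 42 - 35 = 7h
OT pay: 7h × $18 × 1.5 = $189.00
Total = $630.00 + $189.00 = $819.00


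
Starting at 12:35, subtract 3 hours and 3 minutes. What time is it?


09:32

Start: 755 minutes from midnight
Subtract: 183 minutes
Remaining: 755 - 183 = 572
Hours: 9, Minutes: 32


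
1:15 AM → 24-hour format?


01:15

Input: 1:15 AM
AM hour stays: 1


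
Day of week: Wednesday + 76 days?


Tuesday

Start: Wednesday (index 2)
(2 + 76) mod 7
= 78 mod 7
= 1
Index 1 → Tuesday


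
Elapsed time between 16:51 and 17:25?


End time in minutes: 17×60 + 25 = 1045
Start time in minutes: 16×60 + 51 = 1011
Difference = 1045 - 1011 = 34 minutes
= 0 hours 34 minutes

0h 34m


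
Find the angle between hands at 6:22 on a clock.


59.0°

Hour hand = 6×30 + 22×0.5 = 191.0°
Minute hand = 22×6 = 132°
Difference = |191.0 - 132| = 59.0°


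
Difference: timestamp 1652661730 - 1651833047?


828683 seconds (230.2 hours / 9.59 days)

Difference = 1652661730 - 1651833047 = 828683 seconds
In hours: 828683 / 3600 ≈ 230.2
In days: 828683 / 86400 ≈ 9.59


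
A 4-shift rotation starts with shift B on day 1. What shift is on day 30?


Shift C

Shifts: A, B, C, D
Start: B (index 1)
Day 30: (1 + 30 - 1) mod 4
= 30 mod 4
= 2
Index 2 → shift C


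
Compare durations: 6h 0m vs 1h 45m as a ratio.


Duration 1: 360 minutes
Duration 2: 105 minutes
Ratio = 360:105
GCD = 15
Simplified = 24:7
As a decimal: 24/7 ≈ 3.43

24:7 (3.43)


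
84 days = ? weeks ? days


Weeks: 84 ÷ 7 = 12 remainder 0

12 weeks 0 days


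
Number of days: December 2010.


31 days

Month: December (month 12)
December has 31 days


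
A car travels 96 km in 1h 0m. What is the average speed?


Distance: 96 km
Time: 1 hours
Speed = 96 / 1 = 96.0 km/h

96.0 km/h


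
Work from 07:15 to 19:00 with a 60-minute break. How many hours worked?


Total time = (19×60+0) - (7×60+15)
= 1140 - 435 = 705 min
Minus break: 705 - 60 = 645 min
= 10h 45m

10h 45m (645 minutes)


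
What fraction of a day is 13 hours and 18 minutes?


Total minutes: 13×60 + 18 = 798
Day = 24×60 = 1440 minutes
Fraction = 798/1440 ≈ 0.5542
As a percentage: 798/1440 × 100 ≈ 55.42%

0.5542 (55.42%)


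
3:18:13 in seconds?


Hours: 3 × 3600 = 10800
Minutes: 18 × 60 = 1080
Seconds: 13
Total = 10800 + 1080 + 13 = 11893

11893 seconds


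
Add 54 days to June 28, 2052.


Start: June 28, 2052
Add 54 days
June 28 → July 1: 30 - 28 + 1 = 3 days (54 - 3 = 51 left)
July 1 → August 1: 31 - 1 + 1 = 31 days (51 - 31 = 20 left)
August 1 + 20 = August 21, 2052

August 21, 2052


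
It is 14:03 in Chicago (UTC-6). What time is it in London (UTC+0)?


Time difference = UTC+0 - UTC-6 = +6 hours
New hour = (14 + 6) mod 24
= 20 mod 24 = 20
Minutes unchanged → 20:03

20:03


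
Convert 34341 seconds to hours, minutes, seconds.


Hours: 34341 ÷ 3600 = 9 remainder 1941
Minutes: 1941 ÷ 60 = 32 remainder 21
Seconds: 21

9h 32m 21s


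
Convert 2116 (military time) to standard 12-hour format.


9:16 PM

Hour: 21
21 - 12 = 9 → PM


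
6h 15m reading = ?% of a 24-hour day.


Time: 375 minutes
Day: 1440 minutes
Percentage = (375/1440) × 100 ≈ 26.0%

26.0%


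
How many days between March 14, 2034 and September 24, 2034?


From March 14, 2034 to September 24, 2034
Rest of March 2034: 31 - 14 = 17
Full months: April 30, May 31, June 30, July 31, August 31
Days into September 2034: 24
Total = 17 + 30 + 31 + 30 + 31 + 31 + 24 = 194 days

194 days


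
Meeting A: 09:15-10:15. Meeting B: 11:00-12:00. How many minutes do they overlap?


Meeting A: 555-615 (in minutes from midnight)
Meeting B: 660-720
Overlap start = max(555, 660) = 660
Overlap end = min(615, 720) = 615
Overlap = max(0, 615 - 660) = 0 min

0 minutes


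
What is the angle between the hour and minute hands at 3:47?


168.5°

Hour hand = 3×30 + 47×0.5 = 113.5°
Minute hand = 47×6 = 282°
Difference = |113.5 - 282| = 168.5°


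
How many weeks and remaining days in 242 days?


Weeks: 242 ÷ 7 = 34 remainder 4

34 weeks 4 days


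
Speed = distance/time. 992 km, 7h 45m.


Distance: 992 km
Time: 7h 45m = 465 min = 465/60 = 31/4 hours
Speed = 992 ÷ (31/4) = 992 × 4 / 31 = 3968/31 = 128.0 km/h

128.0 km/h


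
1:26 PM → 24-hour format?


Input: 1:26 PM
PM: 1 + 12 = 13

13:26


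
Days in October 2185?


31 days

Month: October (month 10)
October has 31 days


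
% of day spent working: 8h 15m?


Time: 495 minutes
Day: 1440 minutes
Percentage = (495/1440) × 100 ≈ 34.4%

34.4%


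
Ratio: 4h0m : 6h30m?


Duration 1: 240 minutes
Duration 2: 390 minutes
Ratio = 240:390
GCD = 30
Simplified = 8:13
As a decimal: 8/13 ≈ 0.62

8:13 (0.62)


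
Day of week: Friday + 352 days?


Start: Friday (index 4)
(4 + 352) mod 7
= 356 mod 7
= 6
Index 6 → Sunday

Sunday


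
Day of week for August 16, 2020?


Zeller's congruence:
q=16, m=8, k=20, j=20
h = (16 + ⌊13×9/5⌋ + 20 + ⌊20/4⌋ + ⌊20/4⌋ - 2×20) mod 7
= (16 + 23 + 20 + 5 + 5 - 40) mod 7
= 29 mod 7 = 1
h=1 → Sunday

Sunday


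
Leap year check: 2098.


Rules: divisible by 4 AND (not by 100 OR by 400)
2098 ÷ 4 = 524 remainder 2 → not divisible by 4
Not divisible by 4 → not a leap year

No


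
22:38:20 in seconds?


81500 seconds

Hours: 22 × 3600 = 79200
Minutes: 38 × 60 = 2280
Seconds: 20
Total = 79200 + 2280 + 20 = 81500


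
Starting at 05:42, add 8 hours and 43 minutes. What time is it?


14:25

Start: 342 minutes from midnight
Add: 523 minutes
Total: 865 minutes
Hours: 865 ÷ 60 = 14 remainder 25


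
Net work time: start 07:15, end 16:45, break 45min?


Total time = (16×60+45) - (7×60+15)
= 1005 - 435 = 570 min
Minus break: 570 - 45 = 525 min
= 8h 45m

8h 45m (525 minutes)


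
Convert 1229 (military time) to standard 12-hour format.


Hour: 12
12 → 12 PM (noon)

12:29 PM


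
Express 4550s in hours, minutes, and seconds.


1h 15m 50s

Hours: 4550 ÷ 3600 = 1 remainder 950
Minutes: 950 ÷ 60 = 15 remainder 50
Seconds: 50


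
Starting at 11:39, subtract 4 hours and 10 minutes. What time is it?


07:29

Start: 699 minutes from midnight
Subtract: 250 minutes
Remaining: 699 - 250 = 449
Hours: 7, Minutes: 29


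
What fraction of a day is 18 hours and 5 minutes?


Total minutes: 18×60 + 5 = 1085
Day = 24×60 = 1440 minutes
Fraction = 1085/1440 ≈ 0.7535
As a percentage: 1085/1440 × 100 ≈ 75.35%

0.7535 (75.35%)


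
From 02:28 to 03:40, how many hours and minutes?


End time in minutes: 3×60 + 40 = 220
Start time in minutes: 2×60 + 28 = 148
Difference = 220 - 148 = 72 minutes
= 1 hours 12 minutes

1h 12m


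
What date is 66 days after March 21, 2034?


May 26, 2034

Start: March 21, 2034
Add 66 days
March 21 → April 1: 31 - 21 + 1 = 11 days (66 - 11 = 55 left)
April 1 → May 1: 30 - 1 + 1 = 30 days (55 - 30 = 25 left)
May 1 + 25 = May 26, 2034


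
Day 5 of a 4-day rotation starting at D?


Shift D

Shifts: A, B, C, D
Start: D (index 3)
Day 5: (3 + 5 - 1) mod 4
= 7 mod 4
= 3
Index 3 → shift D


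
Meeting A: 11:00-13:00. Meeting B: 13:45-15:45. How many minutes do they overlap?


Meeting A: 660-780 (in minutes from midnight)
Meeting B: 825-945
Overlap start = max(660, 825) = 825
Overlap end = min(780, 945) = 780
Overlap = max(0, 780 - 825) = 0 min

0 minutes


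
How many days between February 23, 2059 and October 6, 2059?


225 days

From February 23, 2059 to October 6, 2059
Rest of February 2059: 28 - 23 = 5
Full months: March 31, April 30, May 31, June 30, July 31, August 31, September 30
Days into October 2059: 6
Total = 5 + 31 + 30 + 31 + 30 + 31 + 31 + 30 + 6 = 225 days


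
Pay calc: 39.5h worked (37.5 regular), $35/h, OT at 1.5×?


Regular: 37.5h × $35 = $1312.50
Overtime: 39.5 - 37.5 = 2.0h
OT pay: 2.0h × $35 × 1.5 = $105.00
Total = $1312.50 + $105.00 = $1417.50

$1417.50


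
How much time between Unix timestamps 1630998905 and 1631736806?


737901 seconds (205.0 hours / 8.54 days)

Difference = 1631736806 - 1630998905 = 737901 seconds
In hours: 737901 / 3600 ≈ 205.0
In days: 737901 / 86400 ≈ 8.54


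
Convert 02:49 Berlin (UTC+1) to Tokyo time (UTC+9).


Time difference = UTC+9 - UTC+1 = +8 hours
New hour = (2 + 8) mod 24
= 10 mod 24 = 10
Minutes unchanged → 10:49

10:49


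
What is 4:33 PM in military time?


16:33

Input: 4:33 PM
PM: 4 + 12 = 16


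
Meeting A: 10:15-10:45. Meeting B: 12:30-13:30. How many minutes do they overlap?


0 minutes

Meeting A: 615-645 (in minutes from midnight)
Meeting B: 750-810
Overlap start = max(615, 750) = 750
Overlap end = min(645, 810) = 645
Overlap = max(0, 645 - 750) = 0 min


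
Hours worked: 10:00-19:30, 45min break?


Total time = (19×60+30) - (10×60+0)
= 1170 - 600 = 570 min
Minus break: 570 - 45 = 525 min
= 8h 45m

8h 45m (525 minutes)


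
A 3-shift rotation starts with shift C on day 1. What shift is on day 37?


Shifts: A, B, C
Start: C (index 2)
Day 37: (2 + 37 - 1) mod 3
= 38 mod 3
= 2
Index 2 → shift C

Shift C


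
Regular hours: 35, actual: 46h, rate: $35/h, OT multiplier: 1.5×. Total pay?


Regular: 35h × $35 = $1225.00
Overtime: 46 - 35 = 11h
OT pay: 11h × $35 × 1.5 = $577.50
Total = $1225.00 + $577.50 = $1802.50

$1802.50


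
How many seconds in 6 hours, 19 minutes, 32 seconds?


Hours: 6 × 3600 = 21600
Minutes: 19 × 60 = 1140
Seconds: 32
Total = 21600 + 1140 + 32 = 22772

22772 seconds


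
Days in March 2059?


31 days

Month: March (month 3)
March has 31 days


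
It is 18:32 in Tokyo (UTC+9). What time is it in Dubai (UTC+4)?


13:32

Time difference = UTC+4 - UTC+9 = -5 hours
New hour = (18 -5) mod 24
= 13 mod 24 = 13
Minutes unchanged → 13:32


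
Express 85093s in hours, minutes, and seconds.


Hours: 85093 ÷ 3600 = 23 remainder 2293
Minutes: 2293 ÷ 60 = 38 remainder 13
Seconds: 13

23h 38m 13s


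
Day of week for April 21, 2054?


Zeller's congruence:
q=21, m=4, k=54, j=20
h = (21 + ⌊13×5/5⌋ + 54 + ⌊54/4⌋ + ⌊20/4⌋ - 2×20) mod 7
= (21 + 13 + 54 + 13 + 5 - 40) mod 7
= 66 mod 7 = 3
h=3 → Tuesday

Tuesday


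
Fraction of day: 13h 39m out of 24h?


Total minutes: 13×60 + 39 = 819
Day = 24×60 = 1440 minutes
Fraction = 819/1440 ≈ 0.5688
As a percentage: 819/1440 × 100 ≈ 56.88%

0.5688 (56.88%)


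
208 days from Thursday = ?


Tuesday

Start: Thursday (index 3)
(3 + 208) mod 7
= 211 mod 7
= 1
Index 1 → Tuesday


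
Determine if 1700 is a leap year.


Rules: divisible by 4 AND (not by 100 OR by 400)
1700 ÷ 4 = 425 exactly → divisible by 4
1700 ÷ 100 = 17 exactly → divisible by 100
1700 ÷ 400 = 4 remainder 100 → not divisible by 400
Divisible by 100 but not by 400 → not a leap year

No


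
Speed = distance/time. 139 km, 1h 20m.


Distance: 139 km
Time: 1h 20m = 80 min = 80/60 = 4/3 hours
Speed = 139 ÷ (4/3) = 139 × 3 / 4 = 417/4 ≈ 104.3 km/h

104.3 km/h


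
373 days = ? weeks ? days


53 weeks 2 days

Weeks: 373 ÷ 7 = 53 remainder 2


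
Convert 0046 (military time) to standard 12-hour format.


Hour: 0
0 → 12 AM (midnight)

12:46 AM


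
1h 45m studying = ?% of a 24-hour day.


Time: 105 minutes
Day: 1440 minutes
Percentage = (105/1440) × 100 ≈ 7.3%

7.3%


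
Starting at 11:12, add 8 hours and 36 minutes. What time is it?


Start: 672 minutes from midnight
Add: 516 minutes
Total: 1188 minutes
Hours: 1188 ÷ 60 = 19 remainder 48

19:48


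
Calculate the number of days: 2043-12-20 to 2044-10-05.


290 days

From December 20, 2043 to October 5, 2044
Rest of December 2043: 31 - 20 = 11
Full months: January 31, February 2044 29, March 31, April 30, May 31, June 30, July 31, August 31, September 30
Days into October 2044: 5
Total = 11 + 31 + 29 + 31 + 30 + 31 + 30 + 31 + 31 + 30 + 5 = 290 days


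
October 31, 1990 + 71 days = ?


January 10, 1991

Start: October 31, 1990
Add 71 days
October 31 → November 1: 31 - 31 + 1 = 1 days (71 - 1 = 70 left)
November 1 → December 1: 30 - 1 + 1 = 30 days (70 - 30 = 40 left)
December 1 → January 1: 31 - 1 + 1 = 31 days (40 - 31 = 9 left)
January 1 + 9 = January 10, 1991


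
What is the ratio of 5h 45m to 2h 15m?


Duration 1: 345 minutes
Duration 2: 135 minutes
Ratio = 345:135
GCD = 15
Simplified = 23:9
As a decimal: 23/9 ≈ 2.56

23:9 (2.56)


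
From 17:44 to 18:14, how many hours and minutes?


0h 30m

End time in minutes: 18×60 + 14 = 1094
Start time in minutes: 17×60 + 44 = 1064
Difference = 1094 - 1064 = 30 minutes
= 0 hours 30 minutes


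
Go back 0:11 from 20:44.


Start: 1244 minutes from midnight
Subtract: 11 minutes
Remaining: 1244 - 11 = 1233
Hours: 20, Minutes: 33

20:33


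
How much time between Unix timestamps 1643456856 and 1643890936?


434080 seconds (120.6 hours / 5.02 days)

Difference = 1643890936 - 1643456856 = 434080 seconds
In hours: 434080 / 3600 ≈ 120.6
In days: 434080 / 86400 ≈ 5.02


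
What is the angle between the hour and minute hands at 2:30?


Hour hand = 2×30 + 30×0.5 = 75.0°
Minute hand = 30×6 = 180°
Difference = |75.0 - 180| = 105.0°

105.0°


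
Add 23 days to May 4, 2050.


Start: May 4, 2050
Add 23 days
May 4 + 23 = May 27, 2050

May 27, 2050


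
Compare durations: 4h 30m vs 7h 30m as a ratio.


Duration 1: 270 minutes
Duration 2: 450 minutes
Ratio = 270:450
GCD = 90
Simplified = 3:5
As a decimal: 3/5 = 0.60

3:5 (0.60)


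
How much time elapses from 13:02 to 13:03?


End time in minutes: 13×60 + 3 = 783
Start time in minutes: 13×60 + 2 = 782
Difference = 783 - 782 = 1 minutes
= 0 hours 1 minutes

0h 1m


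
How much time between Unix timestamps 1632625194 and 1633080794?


Difference = 1633080794 - 1632625194 = 455600 seconds
In hours: 455600 / 3600 ≈ 126.6
In days: 455600 / 86400 ≈ 5.27

455600 seconds (126.6 hours / 5.27 days)


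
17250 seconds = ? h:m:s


4h 47m 30s

Hours: 17250 ÷ 3600 = 4 remainder 2850
Minutes: 2850 ÷ 60 = 47 remainder 30
Seconds: 30


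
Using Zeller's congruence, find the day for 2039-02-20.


Sunday

Zeller's congruence:
q=20, m=14, k=38, j=20
h = (20 + ⌊13×15/5⌋ + 38 + ⌊38/4⌋ + ⌊20/4⌋ - 2×20) mod 7
= (20 + 39 + 38 + 9 + 5 - 40) mod 7
= 71 mod 7 = 1
h=1 → Sunday


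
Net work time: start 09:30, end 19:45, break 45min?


Total time = (19×60+45) - (9×60+30)
= 1185 - 570 = 615 min
Minus break: 615 - 45 = 570 min
= 9h 30m

9h 30m (570 minutes)


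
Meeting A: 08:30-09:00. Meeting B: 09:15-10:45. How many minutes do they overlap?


Meeting A: 510-540 (in minutes from midnight)
Meeting B: 555-645
Overlap start = max(510, 555) = 555
Overlap end = min(540, 645) = 540
Overlap = max(0, 540 - 555) = 0 min

0 minutes


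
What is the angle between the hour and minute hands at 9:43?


33.5°

Hour hand = 9×30 + 43×0.5 = 291.5°
Minute hand = 43×6 = 258°
Difference = |291.5 - 258| = 33.5°


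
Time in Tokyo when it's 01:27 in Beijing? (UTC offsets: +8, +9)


02:27

Time difference = UTC+9 - UTC+8 = +1 hours
New hour = (1 + 1) mod 24
= 2 mod 24 = 2
Minutes unchanged → 02:27


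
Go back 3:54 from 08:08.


Start: 488 minutes from midnight
Subtract: 234 minutes
Remaining: 488 - 234 = 254
Hours: 4, Minutes: 14

04:14


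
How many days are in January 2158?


Month: January (month 1)
January has 31 days

31 days


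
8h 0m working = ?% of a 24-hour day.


Time: 480 minutes
Day: 1440 minutes
Percentage = (480/1440) × 100 ≈ 33.3%

33.3%


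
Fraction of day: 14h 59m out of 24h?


Total minutes: 14×60 + 59 = 899
Day = 24×60 = 1440 minutes
Fraction = 899/1440 ≈ 0.6243
As a percentage: 899/1440 × 100 ≈ 62.43%

0.6243 (62.43%)


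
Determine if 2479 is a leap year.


No

Rules: divisible by 4 AND (not by 100 OR by 400)
2479 ÷ 4 = 619 remainder 3 → not divisible by 4
Not divisible by 4 → not a leap year


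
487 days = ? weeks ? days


Weeks: 487 ÷ 7 = 69 remainder 4

69 weeks 4 days


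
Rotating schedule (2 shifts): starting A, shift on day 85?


Shift A

Shifts: A, B
Start: A (index 0)
Day 85: (0 + 85 - 1) mod 2
= 84 mod 2
= 0
Index 0 → shift A


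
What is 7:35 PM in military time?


Input: 7:35 PM
PM: 7 + 12 = 19

19:35


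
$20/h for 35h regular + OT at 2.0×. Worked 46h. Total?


Regular: 35h × $20 = $700.00
Overtime: 46 - 35 = 11h
OT pay: 11h × $20 × 2.0 = $440.00
Total = $700.00 + $440.00 = $1140.00

$1140.00


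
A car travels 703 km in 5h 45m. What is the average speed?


122.3 km/h

Distance: 703 km
Time: 5h 45m = 345 min = 345/60 = 23/4 hours
Speed = 703 ÷ (23/4) = 703 × 4 / 23 = 2812/23 ≈ 122.3 km/h


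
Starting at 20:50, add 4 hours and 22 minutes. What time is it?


Start: 1250 minutes from midnight
Add: 262 minutes
Total: 1512 minutes
Hours: 1512 ÷ 60 = 25 remainder 12
25 ≥ 24 → 25 - 24 = 1 (next day)

01:12 (next day)


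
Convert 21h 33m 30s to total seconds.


77610 seconds

Hours: 21 × 3600 = 75600
Minutes: 33 × 60 = 1980
Seconds: 30
Total = 75600 + 1980 + 30 = 77610


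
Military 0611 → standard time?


Hour: 6
6 < 12 → AM

6:11 AM


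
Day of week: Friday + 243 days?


Wednesday

Start: Friday (index 4)
(4 + 243) mod 7
= 247 mod 7
= 2
Index 2 → Wednesday


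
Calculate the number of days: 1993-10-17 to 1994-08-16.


303 days

From October 17, 1993 to August 16, 1994
Rest of October 1993: 31 - 17 = 14
Full months: November 30, December 31, January 31, February 1994 28, March 31, April 30, May 31, June 30, July 31
Days into August 1994: 16
Total = 14 + 30 + 31 + 31 + 28 + 31 + 30 + 31 + 30 + 31 + 16 = 303 days


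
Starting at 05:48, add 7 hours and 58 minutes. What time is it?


13:46

Start: 348 minutes from midnight
Add: 478 minutes
Total: 826 minutes
Hours: 826 ÷ 60 = 13 remainder 46


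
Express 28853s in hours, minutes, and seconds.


8h 0m 53s

Hours: 28853 ÷ 3600 = 8 remainder 53
Minutes: 53 ÷ 60 = 0 remainder 53
Seconds: 53


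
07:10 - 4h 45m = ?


Start: 430 minutes from midnight
Subtract: 285 minutes
Remaining: 430 - 285 = 145
Hours: 2, Minutes: 25

02:25


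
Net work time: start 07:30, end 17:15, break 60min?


Total time = (17×60+15) - (7×60+30)
= 1035 - 450 = 585 min
Minus break: 585 - 60 = 525 min
= 8h 45m

8h 45m (525 minutes)


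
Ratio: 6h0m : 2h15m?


Duration 1: 360 minutes
Duration 2: 135 minutes
Ratio = 360:135
GCD = 45
Simplified = 8:3
As a decimal: 8/3 ≈ 2.67

8:3 (2.67)


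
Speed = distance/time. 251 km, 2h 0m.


Distance: 251 km
Time: 2 hours
Speed = 251 / 2 = 125.5 km/h

125.5 km/h


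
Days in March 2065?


Month: March (month 3)
March has 31 days

31 days


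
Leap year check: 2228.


Rules: divisible by 4 AND (not by 100 OR by 400)
2228 ÷ 4 = 557 exactly → divisible by 4
2228 ÷ 100 = 22 remainder 28 → not divisible by 100
Divisible by 4 but not by 100 → leap year

Yes


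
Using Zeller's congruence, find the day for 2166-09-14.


Zeller's congruence:
q=14, m=9, k=66, j=21
h = (14 + ⌊13×10/5⌋ + 66 + ⌊66/4⌋ + ⌊21/4⌋ - 2×21) mod 7
= (14 + 26 + 66 + 16 + 5 - 42) mod 7
= 85 mod 7 = 1
h=1 → Sunday

Sunday


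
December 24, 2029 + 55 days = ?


Start: December 24, 2029
Add 55 days
December 24 → January 1: 31 - 24 + 1 = 8 days (55 - 8 = 47 left)
January 1 → February 1: 31 - 1 + 1 = 31 days (47 - 31 = 16 left)
February 1 + 16 = February 17, 2030

February 17, 2030


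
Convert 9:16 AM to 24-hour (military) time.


Input: 9:16 AM
AM hour stays: 9

09:16


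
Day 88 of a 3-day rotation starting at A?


Shifts: A, B, C
Start: A (index 0)
Day 88: (0 + 88 - 1) mod 3
= 87 mod 3
= 0
Index 0 → shift A

Shift A


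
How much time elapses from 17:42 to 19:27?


End time in minutes: 19×60 + 27 = 1167
Start time in minutes: 17×60 + 42 = 1062
Difference = 1167 - 1062 = 105 minutes
= 1 hours 45 minutes

1h 45m


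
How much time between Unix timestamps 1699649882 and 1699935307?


Difference = 1699935307 - 1699649882 = 285425 seconds
In hours: 285425 / 3600 ≈ 79.3
In days: 285425 / 86400 ≈ 3.30

285425 seconds (79.3 hours / 3.30 days)


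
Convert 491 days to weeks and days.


70 weeks 1 days

Weeks: 491 ÷ 7 = 70 remainder 1


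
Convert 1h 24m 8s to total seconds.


Hours: 1 × 3600 = 3600
Minutes: 24 × 60 = 1440
Seconds: 8
Total = 3600 + 1440 + 8 = 5048

5048 seconds


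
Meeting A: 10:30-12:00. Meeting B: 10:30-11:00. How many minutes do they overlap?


30 minutes

Meeting A: 630-720 (in minutes from midnight)
Meeting B: 630-660
Overlap start = max(630, 630) = 630
Overlap end = min(720, 660) = 660
Overlap = max(0, 660 - 630) = 30 min


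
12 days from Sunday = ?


Friday

Start: Sunday (index 6)
(6 + 12) mod 7
= 18 mod 7
= 4
Index 4 → Friday


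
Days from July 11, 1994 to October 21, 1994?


102 days

From July 11, 1994 to October 21, 1994
Rest of July 1994: 31 - 11 = 20
Full months: August 31, September 30
Days into October 1994: 21
Total = 20 + 31 + 30 + 21 = 102 days


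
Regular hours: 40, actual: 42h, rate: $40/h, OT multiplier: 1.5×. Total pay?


Regular: 40h × $40 = $1600.00
Overtime: 42 - 40 = 2h
OT pay: 2h × $40 × 1.5 = $120.00
Total = $1600.00 + $120.00 = $1720.00

$1720.00


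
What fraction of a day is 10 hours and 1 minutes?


Total minutes: 10×60 + 1 = 601
Day = 24×60 = 1440 minutes
Fraction = 601/1440 ≈ 0.4174
As a percentage: 601/1440 × 100 ≈ 41.74%

0.4174 (41.74%)


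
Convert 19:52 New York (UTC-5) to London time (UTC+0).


00:52 (next day)

Time difference = UTC+0 - UTC-5 = +5 hours
New hour = (19 + 5) mod 24
= 24 mod 24 = 0
Minutes unchanged → 00:52; 24 ≥ 24 → next day


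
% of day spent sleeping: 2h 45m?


Time: 165 minutes
Day: 1440 minutes
Percentage = (165/1440) × 100 ≈ 11.5%

11.5%


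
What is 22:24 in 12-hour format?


10:24 PM

Hour: 22
22 - 12 = 10 → PM


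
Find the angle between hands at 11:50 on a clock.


Hour hand = 11×30 + 50×0.5 = 355.0°
Minute hand = 50×6 = 300°
Difference = |355.0 - 300| = 55.0°

55.0°


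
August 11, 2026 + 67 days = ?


Start: August 11, 2026
Add 67 days
August 11 → September 1: 31 - 11 + 1 = 21 days (67 - 21 = 46 left)
September 1 → October 1: 30 - 1 + 1 = 30 days (46 - 30 = 16 left)
October 1 + 16 = October 17, 2026

October 17, 2026


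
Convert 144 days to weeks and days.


Weeks: 144 ÷ 7 = 20 remainder 4

20 weeks 4 days


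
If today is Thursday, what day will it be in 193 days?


Start: Thursday (index 3)
(3 + 193) mod 7
= 196 mod 7
= 0
Index 0 → Monday

Monday


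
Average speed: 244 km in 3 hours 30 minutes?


Distance: 244 km
Time: 3h 30m = 210 min = 210/60 = 7/2 hours
Speed = 244 ÷ (7/2) = 244 × 2 / 7 = 488/7 ≈ 69.7 km/h

69.7 km/h


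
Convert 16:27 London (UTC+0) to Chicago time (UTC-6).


Time difference = UTC-6 - UTC+0 = -6 hours
New hour = (16 -6) mod 24
= 10 mod 24 = 10
Minutes unchanged → 10:27

10:27


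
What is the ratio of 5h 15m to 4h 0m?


Duration 1: 315 minutes
Duration 2: 240 minutes
Ratio = 315:240
GCD = 15
Simplified = 21:16
As a decimal: 21/16 ≈ 1.31

21:16 (1.31)


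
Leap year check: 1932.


Rules: divisible by 4 AND (not by 100 OR by 400)
1932 ÷ 4 = 483 exactly → divisible by 4
1932 ÷ 100 = 19 remainder 32 → not divisible by 100
Divisible by 4 but not by 100 → leap year

Yes


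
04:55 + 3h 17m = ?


08:12

Start: 295 minutes from midnight
Add: 197 minutes
Total: 492 minutes
Hours: 492 ÷ 60 = 8 remainder 12


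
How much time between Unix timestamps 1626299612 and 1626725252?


425640 seconds (118.2 hours / 4.93 days)

Difference = 1626725252 - 1626299612 = 425640 seconds
In hours: 425640 / 3600 ≈ 118.2
In days: 425640 / 86400 ≈ 4.93


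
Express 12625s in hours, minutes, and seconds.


Hours: 12625 ÷ 3600 = 3 remainder 1825
Minutes: 1825 ÷ 60 = 30 remainder 25
Seconds: 25

3h 30m 25s


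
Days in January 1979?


Month: January (month 1)
January has 31 days

31 days


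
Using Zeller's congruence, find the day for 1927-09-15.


Zeller's congruence:
q=15, m=9, k=27, j=19
h = (15 + ⌊13×10/5⌋ + 27 + ⌊27/4⌋ + ⌊19/4⌋ - 2×19) mod 7
= (15 + 26 + 27 + 6 + 4 - 38) mod 7
= 40 mod 7 = 5
h=5 → Thursday

Thursday


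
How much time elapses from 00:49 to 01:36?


End time in minutes: 1×60 + 36 = 96
Start time in minutes: 0×60 + 49 = 49
Difference = 96 - 49 = 47 minutes
= 0 hours 47 minutes

0h 47m


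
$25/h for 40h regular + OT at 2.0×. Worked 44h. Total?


Regular: 40h × $25 = $1000.00
Overtime: 44 - 40 = 4h
OT pay: 4h × $25 × 2.0 = $200.00
Total = $1000.00 + $200.00 = $1200.00

$1200.00


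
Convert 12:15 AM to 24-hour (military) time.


00:15

Input: 12:15 AM
12 AM → 00 (midnight)


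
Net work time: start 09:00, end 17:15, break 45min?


7h 30m (450 minutes)

Total time = (17×60+15) - (9×60+0)
= 1035 - 540 = 495 min
Minus break: 495 - 45 = 450 min
= 7h 30m


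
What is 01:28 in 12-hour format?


Hour: 1
1 < 12 → AM

1:28 AM


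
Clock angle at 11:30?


165.0°

Hour hand = 11×30 + 30×0.5 = 345.0°
Minute hand = 30×6 = 180°
Difference = |345.0 - 180| = 165.0°
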